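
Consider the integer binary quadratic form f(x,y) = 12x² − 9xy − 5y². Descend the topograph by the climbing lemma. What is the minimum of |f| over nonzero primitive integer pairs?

descent: ρ → (-5,9,12)  [lands on river]
river: ρ → (12,15,-2)
river: ρ → (-2,17,4)
river: ρ → (4,15,-6)
river: ρ → (-6,9,10)
river: ρ → (10,11,-5)
closes: descent 1, river 6
min |a| on river = 2

2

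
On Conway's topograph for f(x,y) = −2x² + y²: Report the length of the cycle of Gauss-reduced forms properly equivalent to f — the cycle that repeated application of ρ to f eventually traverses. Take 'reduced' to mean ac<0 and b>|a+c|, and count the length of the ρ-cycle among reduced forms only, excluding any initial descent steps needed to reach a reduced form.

D = 8, ⌊√D⌋ = 2
descent: ρ → (1,2,-1)  [lands on river]
river: ρ → (-1,2,1)
ρ-cycle length = 2 (tail of 1 descent step not counted)

2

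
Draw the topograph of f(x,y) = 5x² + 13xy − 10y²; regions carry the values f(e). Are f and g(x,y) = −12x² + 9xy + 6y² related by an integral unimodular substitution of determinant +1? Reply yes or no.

D₁ = 369, D₂ = 369
river cycle of f (length 16): (-10, 7, 8), (8, 9, -9), (-9, 9, 8), (8, 7, -10), (-10, 13, 5), (5, 17, -4), (-4, 15, 9), (9, 3, -10), (-10, 17, 2), (2, 19, -1), … (6 more)
river cycle of g (length 10): (6, 15, -6), (-6, 9, 12), (12, 15, -3), (-3, 15, 12), (12, 9, -6), (-6, 15, 6), (6, 9, -12), (-12, 15, 3), (3, 15, -12), (-12, 9, 6)
cycles differ ⇒ inequivalent

no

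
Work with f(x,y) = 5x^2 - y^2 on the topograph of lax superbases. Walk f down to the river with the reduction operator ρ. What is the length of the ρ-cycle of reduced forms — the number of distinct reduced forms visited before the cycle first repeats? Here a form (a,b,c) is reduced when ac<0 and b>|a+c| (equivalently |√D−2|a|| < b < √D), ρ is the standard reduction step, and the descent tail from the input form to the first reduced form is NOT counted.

D = 20, ⌊√D⌋ = 4
descent: ρ → (-1,4,1)  [lands on river]
river: ρ → (1,4,-1)
ρ-cycle length = 2 (tail of 1 descent step not counted)

2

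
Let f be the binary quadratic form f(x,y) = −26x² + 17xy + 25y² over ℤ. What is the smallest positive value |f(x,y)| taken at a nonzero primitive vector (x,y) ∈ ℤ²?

river: ρ → (25,33,-18)
river: ρ → (-18,39,19)
river: ρ → (19,37,-20)
river: ρ → (-20,43,13)
river: ρ → (13,35,-32)
river: ρ → (-32,29,16)
river: ρ → (16,35,-26)
river: ρ → (-26,17,25)
closes: descent 0, river 8
min |a| on river = 13

13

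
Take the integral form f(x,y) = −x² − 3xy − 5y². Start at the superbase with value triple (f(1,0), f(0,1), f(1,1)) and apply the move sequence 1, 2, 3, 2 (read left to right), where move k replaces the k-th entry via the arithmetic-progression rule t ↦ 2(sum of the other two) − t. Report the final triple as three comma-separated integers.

start (-1,-5,-9) = (f(1,0),f(0,1),f(1,1))
replace slot 1: 2·((-5)+(-9)) − (-1) = -27 → (-27,-5,-9)
replace slot 2: 2·((-27)+(-9)) − (-5) = -67 → (-27,-67,-9)
replace slot 3: 2·((-27)+(-67)) − (-9) = -179 → (-27,-67,-179)
replace slot 2: 2·((-27)+(-179)) − (-67) = -345 → (-27,-345,-179)

-27,-345,-179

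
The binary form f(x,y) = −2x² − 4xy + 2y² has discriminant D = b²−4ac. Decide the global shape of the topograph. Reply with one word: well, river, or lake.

D = b²−4ac = (-4)² − 4·(-2)·2 = 32
D > 0 non-square ⇒ indefinite ⇒ periodic river

river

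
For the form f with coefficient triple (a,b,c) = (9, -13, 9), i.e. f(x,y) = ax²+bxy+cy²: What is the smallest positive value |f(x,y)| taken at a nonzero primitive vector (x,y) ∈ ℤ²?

translate: b→5 (≡-13 mod 18), so (9,-13,9)→(9,5,5)
flip: (9,5,5)→(5,-5,9)
translate: b→5 (≡-5 mod 10), so (5,-5,9)→(5,5,9)
reduced (well bottom): (5,5,9) with a≤c, −a<b≤a
well minimum = a = 5

5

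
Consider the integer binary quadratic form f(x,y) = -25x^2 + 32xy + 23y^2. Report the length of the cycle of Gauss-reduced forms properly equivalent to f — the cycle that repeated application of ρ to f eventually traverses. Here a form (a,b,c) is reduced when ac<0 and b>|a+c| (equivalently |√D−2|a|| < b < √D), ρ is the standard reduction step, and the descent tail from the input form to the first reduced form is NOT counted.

D = 3324, ⌊√D⌋ = 57
river: ρ → (23,14,-34)
river: ρ → (-34,54,3)
river: ρ → (3,54,-34)
river: ρ → (-34,14,23)
river: ρ → (23,32,-25)
river: ρ → (-25,18,30)
river: ρ → (30,42,-13)
river: ρ → (-13,36,39)
river: ρ → (39,42,-10)
river: ρ → (-10,38,47)
river: ρ → (47,56,-1)
river: ρ → (-1,56,47)
river: ρ → (47,38,-10)
river: ρ → (-10,42,39)
river: ρ → (39,36,-13)
river: ρ → (-13,42,30)
river: ρ → (30,18,-25)
river: ρ → (-25,32,23)
ρ-cycle length = 18 (tail of 0 descent steps not counted)

18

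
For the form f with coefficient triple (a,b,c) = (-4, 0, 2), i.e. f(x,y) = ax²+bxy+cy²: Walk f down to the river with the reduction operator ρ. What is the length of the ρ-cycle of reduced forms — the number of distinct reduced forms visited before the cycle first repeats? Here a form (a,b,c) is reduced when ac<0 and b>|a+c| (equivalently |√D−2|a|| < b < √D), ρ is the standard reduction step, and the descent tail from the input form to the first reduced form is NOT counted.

D = 32, ⌊√D⌋ = 5
descent: ρ → (2,4,-2)  [lands on river]
river: ρ → (-2,4,2)
ρ-cycle length = 2 (tail of 1 descent step not counted)

2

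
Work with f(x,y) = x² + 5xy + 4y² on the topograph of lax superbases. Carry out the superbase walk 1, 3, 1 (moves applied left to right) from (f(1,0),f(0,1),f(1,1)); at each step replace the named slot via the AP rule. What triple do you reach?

start (1,4,10) = (f(1,0),f(0,1),f(1,1))
replace slot 1: 2·(4+10) − 1 = 27 → (27,4,10)
replace slot 3: 2·(27+4) − 10 = 52 → (27,4,52)
replace slot 1: 2·(4+52) − 27 = 85 → (85,4,52)

85,4,52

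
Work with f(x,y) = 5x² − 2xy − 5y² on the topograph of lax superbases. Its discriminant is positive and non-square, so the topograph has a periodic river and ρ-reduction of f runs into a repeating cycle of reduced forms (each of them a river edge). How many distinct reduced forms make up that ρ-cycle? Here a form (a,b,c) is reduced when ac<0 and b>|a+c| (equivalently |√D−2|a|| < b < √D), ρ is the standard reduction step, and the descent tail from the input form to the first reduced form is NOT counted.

D = 104, ⌊√D⌋ = 10
descent: ρ → (-5,2,5)  [lands on river]
river: ρ → (5,8,-2)
river: ρ → (-2,8,5)
river: ρ → (5,2,-5)
river: ρ → (-5,8,2)
river: ρ → (2,8,-5)
ρ-cycle length = 6 (tail of 1 descent step not counted)

6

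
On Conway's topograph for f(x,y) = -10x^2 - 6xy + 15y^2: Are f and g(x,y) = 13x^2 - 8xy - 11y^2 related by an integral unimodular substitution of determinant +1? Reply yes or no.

D₁ = 636, D₂ = 636
river cycle of f (length 10): (15, 6, -10), (-10, 14, 11), (11, 8, -13), (-13, 18, 6), (6, 18, -13), (-13, 8, 11), (11, 14, -10), (-10, 6, 15), (15, 24, -1), (-1, 24, 15)
river cycle of g (length 10): (-11, 8, 13), (13, 18, -6), (-6, 18, 13), (13, 8, -11), (-11, 14, 10), (10, 6, -15), (-15, 24, 1), (1, 24, -15), (-15, 6, 10), (10, 14, -11)
cycles differ ⇒ inequivalent

no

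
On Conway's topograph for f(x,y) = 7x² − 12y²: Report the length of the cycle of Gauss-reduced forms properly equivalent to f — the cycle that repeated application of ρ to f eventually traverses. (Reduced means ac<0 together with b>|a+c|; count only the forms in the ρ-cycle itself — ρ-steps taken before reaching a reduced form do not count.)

D = 336, ⌊√D⌋ = 18
descent: ρ → (-12,0,7)
descent: ρ → (7,14,-5)  [lands on river]
river: ρ → (-5,16,4)
river: ρ → (4,16,-5)
river: ρ → (-5,14,7)
ρ-cycle length = 4 (tail of 2 descent steps not counted)

4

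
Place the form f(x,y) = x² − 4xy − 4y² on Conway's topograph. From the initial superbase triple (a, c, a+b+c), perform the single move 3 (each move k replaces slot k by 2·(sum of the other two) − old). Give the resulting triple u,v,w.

start (1,-4,-7) = (f(1,0),f(0,1),f(1,1))
replace slot 3: 2·(1+(-4)) − (-7) = 1 → (1,-4,1)

1,-4,1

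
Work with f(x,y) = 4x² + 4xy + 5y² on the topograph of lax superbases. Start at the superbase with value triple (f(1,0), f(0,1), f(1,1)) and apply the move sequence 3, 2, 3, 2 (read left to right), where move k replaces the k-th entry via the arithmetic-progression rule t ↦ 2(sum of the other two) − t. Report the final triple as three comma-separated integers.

start (4,5,13) = (f(1,0),f(0,1),f(1,1))
replace slot 3: 2·(4+5) − 13 = 5 → (4,5,5)
replace slot 2: 2·(4+5) − 5 = 13 → (4,13,5)
replace slot 3: 2·(4+13) − 5 = 29 → (4,13,29)
replace slot 2: 2·(4+29) − 13 = 53 → (4,53,29)

4,53,29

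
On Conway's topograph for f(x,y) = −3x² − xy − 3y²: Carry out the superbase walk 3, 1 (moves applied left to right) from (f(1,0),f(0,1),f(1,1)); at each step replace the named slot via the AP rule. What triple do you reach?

start (-3,-3,-7) = (f(1,0),f(0,1),f(1,1))
replace slot 3: 2·((-3)+(-3)) − (-7) = -5 → (-3,-3,-5)
replace slot 1: 2·((-3)+(-5)) − (-3) = -13 → (-13,-3,-5)

-13,-3,-5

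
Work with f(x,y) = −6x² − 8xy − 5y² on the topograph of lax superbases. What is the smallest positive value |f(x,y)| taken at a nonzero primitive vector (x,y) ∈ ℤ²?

translate: b→-4 (≡8 mod 12), so (6,8,5)→(6,-4,3)
flip: (6,-4,3)→(3,4,6)
translate: b→-2 (≡4 mod 6), so (3,4,6)→(3,-2,5)
reduced (well bottom): (3,-2,5) with a≤c, −a<b≤a
well minimum |f| = |-3| = 3 (negative-definite)

3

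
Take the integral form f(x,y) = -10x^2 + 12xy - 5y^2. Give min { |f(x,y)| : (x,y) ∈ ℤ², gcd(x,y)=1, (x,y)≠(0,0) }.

translate: b→8 (≡-12 mod 20), so (10,-12,5)→(10,8,3)
flip: (10,8,3)→(3,-8,10)
translate: b→-2 (≡-8 mod 6), so (3,-8,10)→(3,-2,5)
reduced (well bottom): (3,-2,5) with a≤c, −a<b≤a
well minimum |f| = |-3| = 3 (negative-definite)

3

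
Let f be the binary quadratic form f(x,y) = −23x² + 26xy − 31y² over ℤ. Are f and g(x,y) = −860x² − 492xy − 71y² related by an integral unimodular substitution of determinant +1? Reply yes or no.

D₁ = -2176, D₂ = -2176
f is negative-definite; reduce −f:
−f: translate: b→20 (≡-26 mod 46), so (23,-26,31)→(23,20,28)
−f: reduced (well bottom): (23,20,28) with a≤c, −a<b≤a
flip sign back: reduced form of f is (-23,-20,-28)
g is negative-definite; reduce −g:
−g: flip: (860,492,71)→(71,-492,860)
−g: translate: b→-66 (≡-492 mod 142), so (71,-492,860)→(71,-66,23)
−g: flip: (71,-66,23)→(23,66,71)
−g: translate: b→20 (≡66 mod 46), so (23,66,71)→(23,20,28)
−g: reduced (well bottom): (23,20,28) with a≤c, −a<b≤a
flip sign back: reduced form of g is (-23,-20,-28)
reduced forms (-23, -20, -28) vs (-23, -20, -28) ⇒ equivalent

yes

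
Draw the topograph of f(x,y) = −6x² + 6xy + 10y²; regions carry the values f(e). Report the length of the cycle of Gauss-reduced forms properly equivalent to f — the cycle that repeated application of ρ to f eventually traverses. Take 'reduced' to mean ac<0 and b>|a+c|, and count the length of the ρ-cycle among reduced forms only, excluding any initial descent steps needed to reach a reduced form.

D = 276, ⌊√D⌋ = 16
river: ρ → (10,14,-2)
river: ρ → (-2,14,10)
river: ρ → (10,6,-6)
river: ρ → (-6,6,10)
ρ-cycle length = 4 (tail of 0 descent steps not counted)

4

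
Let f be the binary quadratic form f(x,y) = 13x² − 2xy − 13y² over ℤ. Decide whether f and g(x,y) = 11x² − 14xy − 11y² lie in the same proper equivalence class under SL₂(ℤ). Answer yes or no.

D₁ = 680, D₂ = 680
river cycle of f (length 6): (-13, 2, 13), (13, 24, -2), (-2, 24, 13), (13, 2, -13), (-13, 24, 2), (2, 24, -13)
river cycle of g (length 10): (-11, 14, 11), (11, 8, -14), (-14, 20, 5), (5, 20, -14), (-14, 8, 11), (11, 14, -11), (-11, 8, 14), (14, 20, -5), (-5, 20, 14), (14, 8, -11)
cycles differ ⇒ inequivalent

no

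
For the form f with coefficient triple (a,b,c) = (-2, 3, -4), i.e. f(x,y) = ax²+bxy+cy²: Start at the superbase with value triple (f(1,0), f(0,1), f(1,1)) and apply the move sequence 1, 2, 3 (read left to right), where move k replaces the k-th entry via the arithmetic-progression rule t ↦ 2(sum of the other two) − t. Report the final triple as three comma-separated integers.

start (-2,-4,-3) = (f(1,0),f(0,1),f(1,1))
replace slot 1: 2·((-4)+(-3)) − (-2) = -12 → (-12,-4,-3)
replace slot 2: 2·((-12)+(-3)) − (-4) = -26 → (-12,-26,-3)
replace slot 3: 2·((-12)+(-26)) − (-3) = -73 → (-12,-26,-73)

-12,-26,-73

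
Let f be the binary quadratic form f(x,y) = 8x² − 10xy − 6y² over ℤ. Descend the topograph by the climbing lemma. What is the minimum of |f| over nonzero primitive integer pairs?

descent: ρ → (-6,10,8)  [lands on river]
river: ρ → (8,6,-8)
river: ρ → (-8,10,6)
river: ρ → (6,14,-4)
river: ρ → (-4,10,12)
river: ρ → (12,14,-2)
river: ρ → (-2,14,12)
river: ρ → (12,10,-4)
river: ρ → (-4,14,6)
river: ρ → (6,10,-8)
river: ρ → (-8,6,8)
river: ρ → (8,10,-6)
river: ρ → (-6,14,4)
river: ρ → (4,10,-12)
river: ρ → (-12,14,2)
river: ρ → (2,14,-12)
river: ρ → (-12,10,4)
river: ρ → (4,14,-6)
closes: descent 1, river 18
min |a| on river = 2

2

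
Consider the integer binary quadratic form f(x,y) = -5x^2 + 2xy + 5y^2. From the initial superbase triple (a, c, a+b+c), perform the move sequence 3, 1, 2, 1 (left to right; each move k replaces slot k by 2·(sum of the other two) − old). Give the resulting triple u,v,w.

start (-5,5,2) = (f(1,0),f(0,1),f(1,1))
replace slot 3: 2·((-5)+5) − 2 = -2 → (-5,5,-2)
replace slot 1: 2·(5+(-2)) − (-5) = 11 → (11,5,-2)
replace slot 2: 2·(11+(-2)) − 5 = 13 → (11,13,-2)
replace slot 1: 2·(13+(-2)) − 11 = 11 → (11,13,-2)

11,13,-2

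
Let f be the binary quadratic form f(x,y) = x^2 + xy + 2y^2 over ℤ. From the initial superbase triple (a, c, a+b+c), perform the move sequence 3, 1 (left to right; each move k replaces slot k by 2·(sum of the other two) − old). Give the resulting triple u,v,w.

start (1,2,4) = (f(1,0),f(0,1),f(1,1))
replace slot 3: 2·(1+2) − 4 = 2 → (1,2,2)
replace slot 1: 2·(2+2) − 1 = 7 → (7,2,2)

7,2,2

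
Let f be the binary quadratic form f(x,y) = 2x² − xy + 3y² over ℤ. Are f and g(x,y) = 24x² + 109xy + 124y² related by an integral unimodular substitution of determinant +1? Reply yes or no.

D₁ = -23, D₂ = -23
f: reduced (well bottom): (2,-1,3) with a≤c, −a<b≤a
g: translate: b→13 (≡109 mod 48), so (24,109,124)→(24,13,2)
g: flip: (24,13,2)→(2,-13,24)
g: translate: b→-1 (≡-13 mod 4), so (2,-13,24)→(2,-1,3)
g: reduced (well bottom): (2,-1,3) with a≤c, −a<b≤a
reduced forms (2, -1, 3) vs (2, -1, 3) ⇒ equivalent

yes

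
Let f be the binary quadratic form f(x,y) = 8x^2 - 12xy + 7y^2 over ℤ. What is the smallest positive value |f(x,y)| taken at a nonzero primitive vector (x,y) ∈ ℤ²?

translate: b→4 (≡-12 mod 16), so (8,-12,7)→(8,4,3)
flip: (8,4,3)→(3,-4,8)
translate: b→2 (≡-4 mod 6), so (3,-4,8)→(3,2,7)
reduced (well bottom): (3,2,7) with a≤c, −a<b≤a
well minimum = a = 3

3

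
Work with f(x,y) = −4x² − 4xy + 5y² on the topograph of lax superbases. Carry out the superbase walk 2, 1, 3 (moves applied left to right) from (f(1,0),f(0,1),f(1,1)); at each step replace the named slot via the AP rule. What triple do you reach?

start (-4,5,-3) = (f(1,0),f(0,1),f(1,1))
replace slot 2: 2·((-4)+(-3)) − 5 = -19 → (-4,-19,-3)
replace slot 1: 2·((-19)+(-3)) − (-4) = -40 → (-40,-19,-3)
replace slot 3: 2·((-40)+(-19)) − (-3) = -115 → (-40,-19,-115)

-40,-19,-115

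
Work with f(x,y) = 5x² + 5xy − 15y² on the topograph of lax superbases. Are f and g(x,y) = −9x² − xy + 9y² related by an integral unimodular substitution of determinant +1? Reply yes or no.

D₁ = 325, D₂ = 325
river cycle of f (length 2): (5, 15, -5), (-5, 15, 5)
river cycle of g (length 6): (9, 1, -9), (-9, 17, 1), (1, 17, -9), (-9, 1, 9), (9, 17, -1), (-1, 17, 9)
cycles differ ⇒ inequivalent

no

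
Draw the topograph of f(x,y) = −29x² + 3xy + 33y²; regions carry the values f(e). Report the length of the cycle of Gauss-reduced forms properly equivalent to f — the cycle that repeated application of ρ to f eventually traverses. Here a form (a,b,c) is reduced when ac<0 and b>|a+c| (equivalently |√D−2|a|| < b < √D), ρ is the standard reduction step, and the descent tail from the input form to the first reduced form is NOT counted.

D = 3837, ⌊√D⌋ = 61
descent: ρ → (33,-3,-29)
descent: ρ → (-29,61,1)  [lands on river]
river: ρ → (1,61,-29)
river: ρ → (-29,55,7)
river: ρ → (7,57,-21)
river: ρ → (-21,27,37)
river: ρ → (37,47,-11)
river: ρ → (-11,41,49)
river: ρ → (49,57,-3)
river: ρ → (-3,57,49)
river: ρ → (49,41,-11)
river: ρ → (-11,47,37)
river: ρ → (37,27,-21)
river: ρ → (-21,57,7)
river: ρ → (7,55,-29)
ρ-cycle length = 14 (tail of 2 descent steps not counted)

14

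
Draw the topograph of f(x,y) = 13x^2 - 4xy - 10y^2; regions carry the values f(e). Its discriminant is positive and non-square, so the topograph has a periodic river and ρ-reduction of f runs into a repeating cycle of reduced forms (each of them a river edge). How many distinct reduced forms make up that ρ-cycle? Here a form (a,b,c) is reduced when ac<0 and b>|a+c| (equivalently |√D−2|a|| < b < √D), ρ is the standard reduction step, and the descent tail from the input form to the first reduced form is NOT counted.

D = 536, ⌊√D⌋ = 23
descent: ρ → (-10,4,13)  [lands on river]
river: ρ → (13,22,-1)
river: ρ → (-1,22,13)
river: ρ → (13,4,-10)
river: ρ → (-10,16,7)
river: ρ → (7,12,-14)
river: ρ → (-14,16,5)
river: ρ → (5,14,-17)
river: ρ → (-17,20,2)
river: ρ → (2,20,-17)
river: ρ → (-17,14,5)
river: ρ → (5,16,-14)
river: ρ → (-14,12,7)
river: ρ → (7,16,-10)
ρ-cycle length = 14 (tail of 1 descent step not counted)

14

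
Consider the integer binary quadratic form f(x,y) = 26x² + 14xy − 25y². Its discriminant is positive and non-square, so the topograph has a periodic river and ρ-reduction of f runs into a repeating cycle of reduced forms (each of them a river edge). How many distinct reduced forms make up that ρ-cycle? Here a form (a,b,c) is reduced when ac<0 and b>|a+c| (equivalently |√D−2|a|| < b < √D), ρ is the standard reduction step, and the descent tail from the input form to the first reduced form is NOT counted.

D = 2796, ⌊√D⌋ = 52
river: ρ → (-25,36,15)
river: ρ → (15,24,-37)
river: ρ → (-37,50,2)
river: ρ → (2,50,-37)
river: ρ → (-37,24,15)
river: ρ → (15,36,-25)
river: ρ → (-25,14,26)
river: ρ → (26,38,-13)
river: ρ → (-13,40,23)
river: ρ → (23,52,-1)
river: ρ → (-1,52,23)
river: ρ → (23,40,-13)
river: ρ → (-13,38,26)
river: ρ → (26,14,-25)
ρ-cycle length = 14 (tail of 0 descent steps not counted)

14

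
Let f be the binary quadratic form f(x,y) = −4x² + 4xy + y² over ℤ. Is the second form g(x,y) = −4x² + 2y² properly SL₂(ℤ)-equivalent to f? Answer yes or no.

D₁ = 32, D₂ = 32
river cycle of f (length 2): (1, 4, -4), (-4, 4, 1)
river cycle of g (length 2): (2, 4, -2), (-2, 4, 2)
cycles differ ⇒ inequivalent

no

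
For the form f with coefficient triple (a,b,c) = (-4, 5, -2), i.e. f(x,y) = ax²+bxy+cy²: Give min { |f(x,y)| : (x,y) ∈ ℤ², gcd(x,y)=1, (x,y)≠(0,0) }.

translate: b→3 (≡-5 mod 8), so (4,-5,2)→(4,3,1)
flip: (4,3,1)→(1,-3,4)
translate: b→1 (≡-3 mod 2), so (1,-3,4)→(1,1,2)
reduced (well bottom): (1,1,2) with a≤c, −a<b≤a
well minimum |f| = |-1| = 1 (negative-definite)

1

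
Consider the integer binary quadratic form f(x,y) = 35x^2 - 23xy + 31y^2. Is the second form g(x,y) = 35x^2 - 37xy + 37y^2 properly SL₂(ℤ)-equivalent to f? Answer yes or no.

D₁ = -3811, D₂ = -3811
f: flip: (35,-23,31)→(31,23,35)
f: reduced (well bottom): (31,23,35) with a≤c, −a<b≤a
g: translate: b→33 (≡-37 mod 70), so (35,-37,37)→(35,33,35)
g: reduced (well bottom): (35,33,35) with a≤c, −a<b≤a
reduced forms (31, 23, 35) vs (35, 33, 35) ⇒ inequivalent

no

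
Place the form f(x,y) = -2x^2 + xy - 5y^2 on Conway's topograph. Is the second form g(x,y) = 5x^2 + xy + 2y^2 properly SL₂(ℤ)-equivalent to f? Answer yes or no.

D₁ = -39, D₂ = -39
f is negative-definite; reduce −f:
−f: reduced (well bottom): (2,-1,5) with a≤c, −a<b≤a
flip sign back: reduced form of f is (-2,1,-5)
g: flip: (5,1,2)→(2,-1,5)
g: reduced (well bottom): (2,-1,5) with a≤c, −a<b≤a
reduced forms (-2, 1, -5) vs (2, -1, 5) ⇒ inequivalent

no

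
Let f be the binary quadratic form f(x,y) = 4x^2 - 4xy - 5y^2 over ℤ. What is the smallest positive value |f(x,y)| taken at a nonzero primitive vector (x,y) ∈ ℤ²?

descent: ρ → (-5,4,4)  [lands on river]
river: ρ → (4,4,-5)
river: ρ → (-5,6,3)
river: ρ → (3,6,-5)
closes: descent 1, river 4
min |a| on river = 3

3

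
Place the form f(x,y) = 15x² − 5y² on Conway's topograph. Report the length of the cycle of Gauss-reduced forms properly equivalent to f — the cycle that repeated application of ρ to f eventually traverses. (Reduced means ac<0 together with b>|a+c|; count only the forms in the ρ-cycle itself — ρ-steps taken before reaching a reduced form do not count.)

D = 300, ⌊√D⌋ = 17
descent: ρ → (-5,10,10)  [lands on river]
river: ρ → (10,10,-5)
ρ-cycle length = 2 (tail of 1 descent step not counted)

2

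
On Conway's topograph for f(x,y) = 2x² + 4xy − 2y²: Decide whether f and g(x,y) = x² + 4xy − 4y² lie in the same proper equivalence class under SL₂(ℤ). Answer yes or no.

D₁ = 32, D₂ = 32
river cycle of f (length 2): (-2, 4, 2), (2, 4, -2)
river cycle of g (length 2): (-4, 4, 1), (1, 4, -4)
cycles differ ⇒ inequivalent

no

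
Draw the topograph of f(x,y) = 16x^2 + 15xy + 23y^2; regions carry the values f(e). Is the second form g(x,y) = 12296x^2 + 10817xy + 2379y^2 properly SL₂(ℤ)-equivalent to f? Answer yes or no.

D₁ = -1247, D₂ = -1247
f: reduced (well bottom): (16,15,23) with a≤c, −a<b≤a
g: flip: (12296,10817,2379)→(2379,-10817,12296)
g: translate: b→-1301 (≡-10817 mod 4758), so (2379,-10817,12296)→(2379,-1301,178)
g: flip: (2379,-1301,178)→(178,1301,2379)
g: translate: b→-123 (≡1301 mod 356), so (178,1301,2379)→(178,-123,23)
g: flip: (178,-123,23)→(23,123,178)
g: translate: b→-15 (≡123 mod 46), so (23,123,178)→(23,-15,16)
g: flip: (23,-15,16)→(16,15,23)
g: reduced (well bottom): (16,15,23) with a≤c, −a<b≤a
reduced forms (16, 15, 23) vs (16, 15, 23) ⇒ equivalent

yes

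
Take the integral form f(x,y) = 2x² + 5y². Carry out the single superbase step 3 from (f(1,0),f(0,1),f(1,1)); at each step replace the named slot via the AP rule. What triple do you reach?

start (2,5,7) = (f(1,0),f(0,1),f(1,1))
replace slot 3: 2·(2+5) − 7 = 7 → (2,5,7)

2,5,7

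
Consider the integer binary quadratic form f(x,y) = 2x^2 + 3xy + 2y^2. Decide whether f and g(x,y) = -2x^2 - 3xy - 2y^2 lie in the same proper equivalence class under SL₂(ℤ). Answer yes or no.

D₁ = -7, D₂ = -7
f: translate: b→-1 (≡3 mod 4), so (2,3,2)→(2,-1,1)
f: flip: (2,-1,1)→(1,1,2)
f: reduced (well bottom): (1,1,2) with a≤c, −a<b≤a
g is negative-definite; reduce −g:
−g: translate: b→-1 (≡3 mod 4), so (2,3,2)→(2,-1,1)
−g: flip: (2,-1,1)→(1,1,2)
−g: reduced (well bottom): (1,1,2) with a≤c, −a<b≤a
flip sign back: reduced form of g is (-1,-1,-2)
reduced forms (1, 1, 2) vs (-1, -1, -2) ⇒ inequivalent

no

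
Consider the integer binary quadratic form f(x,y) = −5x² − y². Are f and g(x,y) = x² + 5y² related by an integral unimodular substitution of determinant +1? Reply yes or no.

D₁ = -20, D₂ = -20
f is negative-definite; reduce −f:
−f: flip: (5,0,1)→(1,0,5)
−f: reduced (well bottom): (1,0,5) with a≤c, −a<b≤a
flip sign back: reduced form of f is (-1,0,-5)
g: reduced (well bottom): (1,0,5) with a≤c, −a<b≤a
reduced forms (-1, 0, -5) vs (1, 0, 5) ⇒ inequivalent

no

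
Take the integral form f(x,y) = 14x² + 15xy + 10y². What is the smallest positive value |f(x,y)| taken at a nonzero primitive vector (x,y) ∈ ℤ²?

translate: b→-13 (≡15 mod 28), so (14,15,10)→(14,-13,9)
flip: (14,-13,9)→(9,13,14)
translate: b→-5 (≡13 mod 18), so (9,13,14)→(9,-5,10)
reduced (well bottom): (9,-5,10) with a≤c, −a<b≤a
well minimum = a = 9

9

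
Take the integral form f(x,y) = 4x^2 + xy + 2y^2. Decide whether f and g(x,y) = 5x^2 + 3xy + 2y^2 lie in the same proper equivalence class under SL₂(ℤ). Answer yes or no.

D₁ = -31, D₂ = -31
f: flip: (4,1,2)→(2,-1,4)
f: reduced (well bottom): (2,-1,4) with a≤c, −a<b≤a
g: flip: (5,3,2)→(2,-3,5)
g: translate: b→1 (≡-3 mod 4), so (2,-3,5)→(2,1,4)
g: reduced (well bottom): (2,1,4) with a≤c, −a<b≤a
reduced forms (2, -1, 4) vs (2, 1, 4) ⇒ inequivalent

no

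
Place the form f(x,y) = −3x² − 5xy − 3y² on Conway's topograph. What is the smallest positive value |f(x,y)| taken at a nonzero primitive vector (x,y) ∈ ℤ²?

translate: b→-1 (≡5 mod 6), so (3,5,3)→(3,-1,1)
flip: (3,-1,1)→(1,1,3)
reduced (well bottom): (1,1,3) with a≤c, −a<b≤a
well minimum |f| = |-1| = 1 (negative-definite)

1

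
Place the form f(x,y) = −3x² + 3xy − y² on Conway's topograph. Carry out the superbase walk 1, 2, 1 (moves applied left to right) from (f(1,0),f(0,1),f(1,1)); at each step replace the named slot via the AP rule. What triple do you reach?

start (-3,-1,-1) = (f(1,0),f(0,1),f(1,1))
replace slot 1: 2·((-1)+(-1)) − (-3) = -1 → (-1,-1,-1)
replace slot 2: 2·((-1)+(-1)) − (-1) = -3 → (-1,-3,-1)
replace slot 1: 2·((-3)+(-1)) − (-1) = -7 → (-7,-3,-1)

-7,-3,-1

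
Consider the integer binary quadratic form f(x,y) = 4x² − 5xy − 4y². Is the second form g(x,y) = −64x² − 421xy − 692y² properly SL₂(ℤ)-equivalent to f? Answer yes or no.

D₁ = 89, D₂ = 89
river cycle of f (length 14): (-4, 5, 4), (4, 3, -5), (-5, 7, 2), (2, 9, -1), (-1, 9, 2), (2, 7, -5), (-5, 3, 4), (4, 5, -4), (-4, 3, 5), (5, 7, -2), … (4 more)
river cycle of g (length 14): (-5, 7, 2), (2, 9, -1), (-1, 9, 2), (2, 7, -5), (-5, 3, 4), (4, 5, -4), (-4, 3, 5), (5, 7, -2), (-2, 9, 1), (1, 9, -2), … (4 more)
cycles coincide ⇒ equivalent

yes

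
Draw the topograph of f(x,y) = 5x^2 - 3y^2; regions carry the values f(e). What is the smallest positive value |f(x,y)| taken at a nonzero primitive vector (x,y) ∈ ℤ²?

descent: ρ → (-3,6,2)  [lands on river]
river: ρ → (2,6,-3)
closes: descent 1, river 2
min |a| on river = 2

2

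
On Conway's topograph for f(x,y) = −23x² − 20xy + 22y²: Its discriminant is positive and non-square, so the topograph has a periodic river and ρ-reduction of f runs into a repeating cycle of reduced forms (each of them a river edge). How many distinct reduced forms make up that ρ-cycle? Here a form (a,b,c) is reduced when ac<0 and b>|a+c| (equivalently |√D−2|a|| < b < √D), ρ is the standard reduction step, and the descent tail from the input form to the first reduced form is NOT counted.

D = 2424, ⌊√D⌋ = 49
descent: ρ → (22,20,-23)  [lands on river]
river: ρ → (-23,26,19)
river: ρ → (19,12,-30)
river: ρ → (-30,48,1)
river: ρ → (1,48,-30)
river: ρ → (-30,12,19)
river: ρ → (19,26,-23)
river: ρ → (-23,20,22)
river: ρ → (22,24,-21)
river: ρ → (-21,18,25)
river: ρ → (25,32,-14)
river: ρ → (-14,24,33)
river: ρ → (33,42,-5)
river: ρ → (-5,48,6)
river: ρ → (6,48,-5)
river: ρ → (-5,42,33)
river: ρ → (33,24,-14)
river: ρ → (-14,32,25)
river: ρ → (25,18,-21)
river: ρ → (-21,24,22)
ρ-cycle length = 20 (tail of 1 descent step not counted)

20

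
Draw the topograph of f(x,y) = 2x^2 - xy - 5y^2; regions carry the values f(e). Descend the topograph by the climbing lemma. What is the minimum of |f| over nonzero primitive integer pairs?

descent: ρ → (-5,1,2)
descent: ρ → (2,3,-4)  [lands on river]
river: ρ → (-4,5,1)
river: ρ → (1,5,-4)
river: ρ → (-4,3,2)
river: ρ → (2,5,-2)
river: ρ → (-2,3,4)
river: ρ → (4,5,-1)
river: ρ → (-1,5,4)
river: ρ → (4,3,-2)
river: ρ → (-2,5,2)
closes: descent 2, river 10
min |a| on river = 1

1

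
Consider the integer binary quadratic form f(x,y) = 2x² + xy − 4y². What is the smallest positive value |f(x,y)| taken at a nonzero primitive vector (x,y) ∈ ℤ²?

descent: ρ → (-4,-1,2)
descent: ρ → (2,5,-1)  [lands on river]
river: ρ → (-1,5,2)
river: ρ → (2,3,-3)
river: ρ → (-3,3,2)
closes: descent 2, river 4
min |a| on river = 1

1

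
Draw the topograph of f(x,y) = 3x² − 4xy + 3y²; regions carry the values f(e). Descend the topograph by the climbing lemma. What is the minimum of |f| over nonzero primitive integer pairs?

translate: b→2 (≡-4 mod 6), so (3,-4,3)→(3,2,2)
flip: (3,2,2)→(2,-2,3)
translate: b→2 (≡-2 mod 4), so (2,-2,3)→(2,2,3)
reduced (well bottom): (2,2,3) with a≤c, −a<b≤a
well minimum = a = 2

2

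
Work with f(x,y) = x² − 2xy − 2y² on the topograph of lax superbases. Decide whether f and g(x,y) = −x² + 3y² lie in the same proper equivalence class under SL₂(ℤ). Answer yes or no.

D₁ = 12, D₂ = 12
river cycle of f (length 2): (-2, 2, 1), (1, 2, -2)
river cycle of g (length 2): (-1, 2, 2), (2, 2, -1)
cycles differ ⇒ inequivalent

no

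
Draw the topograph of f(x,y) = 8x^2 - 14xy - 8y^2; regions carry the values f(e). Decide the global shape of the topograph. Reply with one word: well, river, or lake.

D = b²−4ac = (-14)² − 4·8·(-8) = 452
D > 0 non-square ⇒ indefinite ⇒ periodic river

river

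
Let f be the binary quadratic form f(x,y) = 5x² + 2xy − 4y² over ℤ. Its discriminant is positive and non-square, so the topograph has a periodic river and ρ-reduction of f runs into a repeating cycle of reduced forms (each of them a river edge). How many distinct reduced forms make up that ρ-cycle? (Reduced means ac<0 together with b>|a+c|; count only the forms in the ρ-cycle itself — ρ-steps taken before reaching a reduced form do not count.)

D = 84, ⌊√D⌋ = 9
river: ρ → (-4,6,3)
river: ρ → (3,6,-4)
river: ρ → (-4,2,5)
river: ρ → (5,8,-1)
river: ρ → (-1,8,5)
river: ρ → (5,2,-4)
ρ-cycle length = 6 (tail of 0 descent steps not counted)

6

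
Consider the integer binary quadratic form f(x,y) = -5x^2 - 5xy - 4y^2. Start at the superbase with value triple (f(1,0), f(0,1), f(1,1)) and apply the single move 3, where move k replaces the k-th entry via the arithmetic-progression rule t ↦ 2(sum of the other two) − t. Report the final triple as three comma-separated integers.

start (-5,-4,-14) = (f(1,0),f(0,1),f(1,1))
replace slot 3: 2·((-5)+(-4)) − (-14) = -4 → (-5,-4,-4)

-5,-4,-4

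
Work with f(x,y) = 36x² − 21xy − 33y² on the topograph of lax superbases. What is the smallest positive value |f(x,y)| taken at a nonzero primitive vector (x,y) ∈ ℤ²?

descent: ρ → (-33,21,36)  [lands on river]
river: ρ → (36,51,-18)
river: ρ → (-18,57,27)
river: ρ → (27,51,-24)
river: ρ → (-24,45,33)
river: ρ → (33,21,-36)
river: ρ → (-36,51,18)
river: ρ → (18,57,-27)
river: ρ → (-27,51,24)
river: ρ → (24,45,-33)
closes: descent 1, river 10
min |a| on river = 18

18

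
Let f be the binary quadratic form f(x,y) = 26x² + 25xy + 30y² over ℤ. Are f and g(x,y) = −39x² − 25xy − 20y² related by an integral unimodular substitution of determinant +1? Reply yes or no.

D₁ = -2495, D₂ = -2495
f: reduced (well bottom): (26,25,30) with a≤c, −a<b≤a
g is negative-definite; reduce −g:
−g: flip: (39,25,20)→(20,-25,39)
−g: translate: b→15 (≡-25 mod 40), so (20,-25,39)→(20,15,34)
−g: reduced (well bottom): (20,15,34) with a≤c, −a<b≤a
flip sign back: reduced form of g is (-20,-15,-34)
reduced forms (26, 25, 30) vs (-20, -15, -34) ⇒ inequivalent

no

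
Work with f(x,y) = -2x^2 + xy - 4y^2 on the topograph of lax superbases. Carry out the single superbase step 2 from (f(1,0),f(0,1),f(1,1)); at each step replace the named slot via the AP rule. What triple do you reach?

start (-2,-4,-5) = (f(1,0),f(0,1),f(1,1))
replace slot 2: 2·((-2)+(-5)) − (-4) = -10 → (-2,-10,-5)

-2,-10,-5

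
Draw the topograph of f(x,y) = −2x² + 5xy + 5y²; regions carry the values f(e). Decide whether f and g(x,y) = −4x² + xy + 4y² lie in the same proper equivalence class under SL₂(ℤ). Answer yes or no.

D₁ = 65, D₂ = 65
river cycle of f (length 6): (5, 5, -2), (-2, 7, 2), (2, 5, -5), (-5, 5, 2), (2, 7, -2), (-2, 5, 5)
river cycle of g (length 6): (4, 7, -1), (-1, 7, 4), (4, 1, -4), (-4, 7, 1), (1, 7, -4), (-4, 1, 4)
cycles differ ⇒ inequivalent

no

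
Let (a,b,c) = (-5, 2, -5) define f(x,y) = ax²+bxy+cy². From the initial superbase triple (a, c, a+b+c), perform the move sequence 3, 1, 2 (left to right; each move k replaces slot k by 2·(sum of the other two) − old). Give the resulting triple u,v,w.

start (-5,-5,-8) = (f(1,0),f(0,1),f(1,1))
replace slot 3: 2·((-5)+(-5)) − (-8) = -12 → (-5,-5,-12)
replace slot 1: 2·((-5)+(-12)) − (-5) = -29 → (-29,-5,-12)
replace slot 2: 2·((-29)+(-12)) − (-5) = -77 → (-29,-77,-12)

-29,-77,-12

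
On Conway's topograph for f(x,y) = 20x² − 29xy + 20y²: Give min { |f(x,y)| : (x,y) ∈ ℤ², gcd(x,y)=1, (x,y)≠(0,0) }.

translate: b→11 (≡-29 mod 40), so (20,-29,20)→(20,11,11)
flip: (20,11,11)→(11,-11,20)
translate: b→11 (≡-11 mod 22), so (11,-11,20)→(11,11,20)
reduced (well bottom): (11,11,20) with a≤c, −a<b≤a
well minimum = a = 11

11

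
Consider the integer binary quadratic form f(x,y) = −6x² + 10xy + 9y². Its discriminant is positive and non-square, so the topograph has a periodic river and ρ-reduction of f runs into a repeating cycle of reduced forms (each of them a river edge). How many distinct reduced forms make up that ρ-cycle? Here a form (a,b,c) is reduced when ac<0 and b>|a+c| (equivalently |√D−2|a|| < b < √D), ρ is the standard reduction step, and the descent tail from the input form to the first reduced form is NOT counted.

D = 316, ⌊√D⌋ = 17
river: ρ → (9,8,-7)
river: ρ → (-7,6,10)
river: ρ → (10,14,-3)
river: ρ → (-3,16,5)
river: ρ → (5,14,-6)
river: ρ → (-6,10,9)
ρ-cycle length = 6 (tail of 0 descent steps not counted)

6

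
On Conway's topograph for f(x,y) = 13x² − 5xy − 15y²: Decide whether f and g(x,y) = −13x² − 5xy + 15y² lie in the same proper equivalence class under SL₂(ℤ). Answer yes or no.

D₁ = 805, D₂ = 805
river cycle of f (length 8): (-15, 5, 13), (13, 21, -7), (-7, 21, 13), (13, 5, -15), (-15, 25, 3), (3, 23, -23), (-23, 23, 3), (3, 25, -15)
river cycle of g (length 8): (15, 5, -13), (-13, 21, 7), (7, 21, -13), (-13, 5, 15), (15, 25, -3), (-3, 23, 23), (23, 23, -3), (-3, 25, 15)
cycles differ ⇒ inequivalent

no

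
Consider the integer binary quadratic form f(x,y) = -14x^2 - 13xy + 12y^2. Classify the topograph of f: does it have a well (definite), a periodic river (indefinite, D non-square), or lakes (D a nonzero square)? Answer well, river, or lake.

D = b²−4ac = (-13)² − 4·(-14)·12 = 841
D = 29² is a perfect square ⇒ form factors over ℤ ⇒ lakes

lake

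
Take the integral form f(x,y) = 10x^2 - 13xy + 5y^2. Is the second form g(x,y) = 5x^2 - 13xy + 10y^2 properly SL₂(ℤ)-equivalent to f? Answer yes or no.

D₁ = -31, D₂ = -31
f: translate: b→7 (≡-13 mod 20), so (10,-13,5)→(10,7,2)
f: flip: (10,7,2)→(2,-7,10)
f: translate: b→1 (≡-7 mod 4), so (2,-7,10)→(2,1,4)
f: reduced (well bottom): (2,1,4) with a≤c, −a<b≤a
g: translate: b→-3 (≡-13 mod 10), so (5,-13,10)→(5,-3,2)
g: flip: (5,-3,2)→(2,3,5)
g: translate: b→-1 (≡3 mod 4), so (2,3,5)→(2,-1,4)
g: reduced (well bottom): (2,-1,4) with a≤c, −a<b≤a
reduced forms (2, 1, 4) vs (2, -1, 4) ⇒ inequivalent

no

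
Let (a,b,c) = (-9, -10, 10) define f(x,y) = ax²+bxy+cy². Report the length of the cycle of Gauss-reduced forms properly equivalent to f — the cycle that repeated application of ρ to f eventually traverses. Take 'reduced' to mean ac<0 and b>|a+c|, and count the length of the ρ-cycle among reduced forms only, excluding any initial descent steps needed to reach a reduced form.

D = 460, ⌊√D⌋ = 21
descent: ρ → (10,10,-9)  [lands on river]
river: ρ → (-9,8,11)
river: ρ → (11,14,-6)
river: ρ → (-6,10,15)
river: ρ → (15,20,-1)
river: ρ → (-1,20,15)
river: ρ → (15,10,-6)
river: ρ → (-6,14,11)
river: ρ → (11,8,-9)
river: ρ → (-9,10,10)
ρ-cycle length = 10 (tail of 1 descent step not counted)

10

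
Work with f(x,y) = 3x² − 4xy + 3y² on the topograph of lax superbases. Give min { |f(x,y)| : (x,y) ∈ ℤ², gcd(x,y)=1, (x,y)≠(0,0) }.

translate: b→2 (≡-4 mod 6), so (3,-4,3)→(3,2,2)
flip: (3,2,2)→(2,-2,3)
translate: b→2 (≡-2 mod 4), so (2,-2,3)→(2,2,3)
reduced (well bottom): (2,2,3) with a≤c, −a<b≤a
well minimum = a = 2

2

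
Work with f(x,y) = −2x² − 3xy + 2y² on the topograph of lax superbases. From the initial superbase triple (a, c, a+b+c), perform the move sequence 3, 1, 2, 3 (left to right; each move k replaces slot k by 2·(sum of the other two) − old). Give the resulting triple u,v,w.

start (-2,2,-3) = (f(1,0),f(0,1),f(1,1))
replace slot 3: 2·((-2)+2) − (-3) = 3 → (-2,2,3)
replace slot 1: 2·(2+3) − (-2) = 12 → (12,2,3)
replace slot 2: 2·(12+3) − 2 = 28 → (12,28,3)
replace slot 3: 2·(12+28) − 3 = 77 → (12,28,77)

12,28,77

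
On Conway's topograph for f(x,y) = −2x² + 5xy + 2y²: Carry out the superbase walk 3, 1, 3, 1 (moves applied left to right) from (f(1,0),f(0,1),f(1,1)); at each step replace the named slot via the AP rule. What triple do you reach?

start (-2,2,5) = (f(1,0),f(0,1),f(1,1))
replace slot 3: 2·((-2)+2) − 5 = -5 → (-2,2,-5)
replace slot 1: 2·(2+(-5)) − (-2) = -4 → (-4,2,-5)
replace slot 3: 2·((-4)+2) − (-5) = 1 → (-4,2,1)
replace slot 1: 2·(2+1) − (-4) = 10 → (10,2,1)

10,2,1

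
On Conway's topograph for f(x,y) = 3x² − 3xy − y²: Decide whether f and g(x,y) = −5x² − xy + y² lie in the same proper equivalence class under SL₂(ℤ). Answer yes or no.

D₁ = 21, D₂ = 21
river cycle of f (length 2): (-1, 3, 3), (3, 3, -1)
river cycle of g (length 2): (1, 3, -3), (-3, 3, 1)
cycles differ ⇒ inequivalent

no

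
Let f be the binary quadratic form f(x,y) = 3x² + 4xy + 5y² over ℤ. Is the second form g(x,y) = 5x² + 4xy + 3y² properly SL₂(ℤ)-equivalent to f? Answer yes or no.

D₁ = -44, D₂ = -44
f: translate: b→-2 (≡4 mod 6), so (3,4,5)→(3,-2,4)
f: reduced (well bottom): (3,-2,4) with a≤c, −a<b≤a
g: flip: (5,4,3)→(3,-4,5)
g: translate: b→2 (≡-4 mod 6), so (3,-4,5)→(3,2,4)
g: reduced (well bottom): (3,2,4) with a≤c, −a<b≤a
reduced forms (3, -2, 4) vs (3, 2, 4) ⇒ inequivalent

no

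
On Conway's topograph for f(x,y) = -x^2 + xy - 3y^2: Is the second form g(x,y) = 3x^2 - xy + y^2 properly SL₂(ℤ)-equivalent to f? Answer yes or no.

D₁ = -11, D₂ = -11
f is negative-definite; reduce −f:
−f: translate: b→1 (≡-1 mod 2), so (1,-1,3)→(1,1,3)
−f: reduced (well bottom): (1,1,3) with a≤c, −a<b≤a
flip sign back: reduced form of f is (-1,-1,-3)
g: flip: (3,-1,1)→(1,1,3)
g: reduced (well bottom): (1,1,3) with a≤c, −a<b≤a
reduced forms (-1, -1, -3) vs (1, 1, 3) ⇒ inequivalent

no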